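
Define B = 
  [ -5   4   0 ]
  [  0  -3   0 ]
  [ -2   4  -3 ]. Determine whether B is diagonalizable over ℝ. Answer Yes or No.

Yes

Characteristic polynomial: p(r) = r^3 + 11r^2 + 39r + 45 = (r + 3)^2(r + 5).
r = -3 has algebraic multiplicity 2; rank(B + 3I) = 1, so geometric multiplicity = 2.
Every eigenvalue has geometric = algebraic multiplicity, so B is diagonalizable.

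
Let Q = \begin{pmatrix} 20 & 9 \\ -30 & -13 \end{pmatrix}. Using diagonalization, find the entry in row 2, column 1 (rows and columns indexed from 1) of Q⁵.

Characteristic polynomial: λ^2 - 7λ + 10 = (λ - 5)(λ - 2), so the eigenvalues are 2, 5.
λ=5: eigenvector (3, -5).
λ=2: eigenvector (1, -2).
P = [[3, 1], [-5, -2]], D = diag(5, 2), P⁻¹ = [[2, 1], [-5, -3]].
Q⁵ = P·diag(3125, 32)·P⁻¹ = [[18590, 9279], [-30930, -15433]].
The requested entry is -30930.

-30930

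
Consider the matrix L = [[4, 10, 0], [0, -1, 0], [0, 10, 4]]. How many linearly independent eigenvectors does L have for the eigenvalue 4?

2

L − 4I = [[0, 10, 0], [0, -5, 0], [0, 10, 0]].
This matrix has rank 1, so its null space has dimension 3 − 1 = 2.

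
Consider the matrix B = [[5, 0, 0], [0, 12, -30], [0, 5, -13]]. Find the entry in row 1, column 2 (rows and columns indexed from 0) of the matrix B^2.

Characteristic polynomial: r^3 - 4r^2 - 11r + 30 = (r - 5)(r - 2)(r + 3), so the eigenvalues are -3, 2, 5.
r=5: eigenvector (1, 0, 0).
r=-3: eigenvector (0, 2, 1).
r=2: eigenvector (0, 3, 1).
P = [[1, 0, 0], [0, 2, 3], [0, 1, 1]], D = diag(5, -3, 2), P⁻¹ = [[1, 0, 0], [0, -1, 3], [0, 1, -2]].
B² = P·diag(25, 9, 4)·P⁻¹ = [[25, 0, 0], [0, -6, 30], [0, -5, 19]].
The requested entry is 30.

30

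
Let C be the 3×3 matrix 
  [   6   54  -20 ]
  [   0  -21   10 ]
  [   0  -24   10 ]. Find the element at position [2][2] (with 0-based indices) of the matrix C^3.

1240

Characteristic polynomial: s^3 + 5s^2 - 36s - 180 = (s - 6)(s + 5)(s + 6), so the eigenvalues are -6, -5, 6.
s=6: eigenvector (1, 0, 0).
s=-5: eigenvector (-10, 5, 8).
s=-6: eigenvector (4, -2, -3).
P = [[1, -10, 4], [0, 5, -2], [0, 8, -3]], D = diag(6, -5, -6), P⁻¹ = [[1, 2, 0], [0, -3, 2], [0, -8, 5]].
C³ = P·diag(216, -125, -216)·P⁻¹ = [[216, 3594, -1820], [0, -1581, 910], [0, -2184, 1240]].
The requested entry is 1240.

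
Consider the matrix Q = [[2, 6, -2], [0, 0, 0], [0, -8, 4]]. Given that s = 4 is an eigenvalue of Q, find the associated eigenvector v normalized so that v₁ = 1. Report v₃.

Q − 4I = [[-2, 6, -2], [0, -4, 0], [0, -8, 0]].
Solving (Q − 4I)v = 0 gives the eigenspace spanned by (1, 0, -1).
With v₁ = 1, v = (1, 0, -1), so v₃ = -1.

-1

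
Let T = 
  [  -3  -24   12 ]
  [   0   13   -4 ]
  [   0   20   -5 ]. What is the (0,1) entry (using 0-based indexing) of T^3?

-216

Characteristic polynomial: μ^3 - 5μ^2 - 9μ + 45 = (μ - 5)(μ - 3)(μ + 3), so the eigenvalues are -3, 3, 5.
μ=5: eigenvector (0, 1, 2).
μ=-3: eigenvector (1, 0, 0).
μ=3: eigenvector (2, 2, 5).
P = [[0, 1, 2], [1, 0, 2], [2, 0, 5]], D = diag(5, -3, 3), P⁻¹ = [[0, 5, -2], [1, 4, -2], [0, -2, 1]].
T³ = P·diag(125, -27, 27)·P⁻¹ = [[-27, -216, 108], [0, 517, -196], [0, 980, -365]].
The requested entry is -216.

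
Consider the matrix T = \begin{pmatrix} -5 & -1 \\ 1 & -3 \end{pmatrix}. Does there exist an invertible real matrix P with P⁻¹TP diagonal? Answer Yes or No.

No

Characteristic polynomial: p(μ) = μ^2 + 8μ + 16 = (μ + 4)^2.
μ = -4 has algebraic multiplicity 2; rank(T + 4I) = 1, so geometric multiplicity = 1.
Geometric multiplicity < algebraic multiplicity, so T is not diagonalizable.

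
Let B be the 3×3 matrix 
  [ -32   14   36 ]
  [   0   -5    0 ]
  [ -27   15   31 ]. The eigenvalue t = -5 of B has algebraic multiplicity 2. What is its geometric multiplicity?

B + 5I = [[-27, 14, 36], [0, 0, 0], [-27, 15, 36]].
This matrix has rank 2, so its null space has dimension 3 − 2 = 1.

1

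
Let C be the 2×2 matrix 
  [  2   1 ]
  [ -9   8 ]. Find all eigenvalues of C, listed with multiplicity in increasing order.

5, 5

Characteristic polynomial: p(λ) = λ^2 - 10λ + 25 = (λ - 5)^2.
Roots (with multiplicity): 5, 5.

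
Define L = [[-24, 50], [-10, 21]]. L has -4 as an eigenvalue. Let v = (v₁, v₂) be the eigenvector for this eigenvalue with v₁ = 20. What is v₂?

L + 4I = [[-20, 50], [-10, 25]].
Solving (L + 4I)v = 0 gives the eigenspace spanned by (20, 8).
With v₁ = 20, v = (20, 8), so v₂ = 8.

8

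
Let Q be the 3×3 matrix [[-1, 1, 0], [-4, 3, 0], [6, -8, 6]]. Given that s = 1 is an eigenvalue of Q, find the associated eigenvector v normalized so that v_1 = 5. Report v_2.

10

Q − 1I = [[-2, 1, 0], [-4, 2, 0], [6, -8, 5]].
Solving (Q − 1I)v = 0 gives the eigenspace spanned by (5, 10, 10).
With v_1 = 5, v = (5, 10, 10), so v_2 = 10.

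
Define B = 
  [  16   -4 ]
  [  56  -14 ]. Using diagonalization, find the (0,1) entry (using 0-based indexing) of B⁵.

Characteristic polynomial: λ^2 - 2λ = λ(λ - 2), so the eigenvalues are 0, 2.
λ=0: eigenvector (1, 4).
λ=2: eigenvector (2, 7).
P = [[1, 2], [4, 7]], D = diag(0, 2), P⁻¹ = [[-7, 2], [4, -1]].
B⁵ = P·diag(0, 32)·P⁻¹ = [[256, -64], [896, -224]].
The requested entry is -64.

-64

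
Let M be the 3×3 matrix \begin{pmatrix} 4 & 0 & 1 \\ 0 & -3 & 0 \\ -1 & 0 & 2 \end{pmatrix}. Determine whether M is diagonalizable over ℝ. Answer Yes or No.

Characteristic polynomial: p(s) = s^3 - 3s^2 - 9s + 27 = (s - 3)^2(s + 3).
s = 3 has algebraic multiplicity 2; rank(M − 3I) = 2, so geometric multiplicity = 1.
Geometric multiplicity < algebraic multiplicity, so M is not diagonalizable.

No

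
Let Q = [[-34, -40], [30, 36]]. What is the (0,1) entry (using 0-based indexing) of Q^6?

-170240

Characteristic polynomial: μ^2 - 2μ - 24 = (μ - 6)(μ + 4), so the eigenvalues are -4, 6.
μ=-4: eigenvector (4, -3).
μ=6: eigenvector (-1, 1).
P = [[4, -1], [-3, 1]], D = diag(-4, 6), P⁻¹ = [[1, 1], [3, 4]].
Q⁶ = P·diag(4096, 46656)·P⁻¹ = [[-123584, -170240], [127680, 174336]].
The requested entry is -170240.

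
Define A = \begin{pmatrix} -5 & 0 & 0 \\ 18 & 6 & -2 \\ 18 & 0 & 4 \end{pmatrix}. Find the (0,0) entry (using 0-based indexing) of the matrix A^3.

-125

Characteristic polynomial: s^3 - 5s^2 - 26s + 120 = (s - 6)(s - 4)(s + 5), so the eigenvalues are -5, 4, 6.
s=-5: eigenvector (1, -2, -2).
s=4: eigenvector (0, 1, 1).
s=6: eigenvector (0, 1, 0).
P = [[1, 0, 0], [-2, 1, 1], [-2, 1, 0]], D = diag(-5, 4, 6), P⁻¹ = [[1, 0, 0], [2, 0, 1], [0, 1, -1]].
A³ = P·diag(-125, 64, 216)·P⁻¹ = [[-125, 0, 0], [378, 216, -152], [378, 0, 64]].
The requested entry is -125.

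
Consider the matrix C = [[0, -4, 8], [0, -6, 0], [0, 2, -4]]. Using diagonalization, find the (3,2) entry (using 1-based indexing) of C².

-20

Characteristic polynomial: μ^3 + 10μ^2 + 24μ = μ(μ + 4)(μ + 6), so the eigenvalues are -6, -4, 0.
μ=-4: eigenvector (-2, 0, 1).
μ=-6: eigenvector (2, 1, -1).
μ=0: eigenvector (1, 0, 0).
P = [[-2, 2, 1], [0, 1, 0], [1, -1, 0]], D = diag(-4, -6, 0), P⁻¹ = [[0, 1, 1], [0, 1, 0], [1, 0, 2]].
C² = P·diag(16, 36, 0)·P⁻¹ = [[0, 40, -32], [0, 36, 0], [0, -20, 16]].
The requested entry is -20.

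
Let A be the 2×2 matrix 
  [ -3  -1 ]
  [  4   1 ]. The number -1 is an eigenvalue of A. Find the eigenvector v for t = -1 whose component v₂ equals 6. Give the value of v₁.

A + 1I = [[-2, -1], [4, 2]].
Solving (A + 1I)v = 0 gives the eigenspace spanned by (-3, 6).
With v₂ = 6, v = (-3, 6), so v₁ = -3.

-3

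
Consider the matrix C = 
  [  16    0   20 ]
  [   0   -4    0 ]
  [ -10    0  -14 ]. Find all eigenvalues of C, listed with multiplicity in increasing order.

Characteristic polynomial: p(s) = s^3 + 2s^2 - 32s - 96 = (s - 6)(s + 4)^2.
Roots (with multiplicity): -4, -4, 6.

-4, -4, 6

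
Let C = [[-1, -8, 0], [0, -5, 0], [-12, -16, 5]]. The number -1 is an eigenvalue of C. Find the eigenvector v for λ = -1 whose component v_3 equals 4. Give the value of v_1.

2

C + 1I = [[0, -8, 0], [0, -4, 0], [-12, -16, 6]].
Solving (C + 1I)v = 0 gives the eigenspace spanned by (2, 0, 4).
With v_3 = 4, v = (2, 0, 4), so v_1 = 2.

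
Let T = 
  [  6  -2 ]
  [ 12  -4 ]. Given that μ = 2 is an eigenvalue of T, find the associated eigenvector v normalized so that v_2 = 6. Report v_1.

T − 2I = [[4, -2], [12, -6]].
Solving (T − 2I)v = 0 gives the eigenspace spanned by (3, 6).
With v_2 = 6, v = (3, 6), so v_1 = 3.

3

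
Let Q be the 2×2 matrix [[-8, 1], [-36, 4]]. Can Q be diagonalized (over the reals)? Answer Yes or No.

Characteristic polynomial: p(t) = t^2 + 4t + 4 = (t + 2)^2.
t = -2 has algebraic multiplicity 2; rank(Q + 2I) = 1, so geometric multiplicity = 1.
Geometric multiplicity < algebraic multiplicity, so Q is not diagonalizable.

No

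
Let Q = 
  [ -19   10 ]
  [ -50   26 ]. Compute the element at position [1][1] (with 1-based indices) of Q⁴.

-5179

Characteristic polynomial: s^2 - 7s + 6 = (s - 6)(s - 1), so the eigenvalues are 1, 6.
s=6: eigenvector (2, 5).
s=1: eigenvector (1, 2).
P = [[2, 1], [5, 2]], D = diag(6, 1), P⁻¹ = [[-2, 1], [5, -2]].
Q⁴ = P·diag(1296, 1)·P⁻¹ = [[-5179, 2590], [-12950, 6476]].
The requested entry is -5179.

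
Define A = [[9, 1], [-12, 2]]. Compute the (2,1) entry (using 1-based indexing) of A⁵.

-55812

Characteristic polynomial: μ^2 - 11μ + 30 = (μ - 6)(μ - 5), so the eigenvalues are 5, 6.
μ=5: eigenvector (-1, 4).
μ=6: eigenvector (1, -3).
P = [[-1, 1], [4, -3]], D = diag(5, 6), P⁻¹ = [[3, 1], [4, 1]].
A⁵ = P·diag(3125, 7776)·P⁻¹ = [[21729, 4651], [-55812, -10828]].
The requested entry is -55812.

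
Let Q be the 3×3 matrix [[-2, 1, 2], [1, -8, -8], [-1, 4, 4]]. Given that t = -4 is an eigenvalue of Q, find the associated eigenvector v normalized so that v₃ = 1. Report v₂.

-2

Q + 4I = [[2, 1, 2], [1, -4, -8], [-1, 4, 8]].
Solving (Q + 4I)v = 0 gives the eigenspace spanned by (0, -2, 1).
With v₃ = 1, v = (0, -2, 1), so v₂ = -2.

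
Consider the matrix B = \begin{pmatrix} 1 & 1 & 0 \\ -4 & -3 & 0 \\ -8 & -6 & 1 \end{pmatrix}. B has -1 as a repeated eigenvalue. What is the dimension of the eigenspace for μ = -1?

1

B + 1I = [[2, 1, 0], [-4, -2, 0], [-8, -6, 2]].
This matrix has rank 2, so its null space has dimension 3 − 2 = 1.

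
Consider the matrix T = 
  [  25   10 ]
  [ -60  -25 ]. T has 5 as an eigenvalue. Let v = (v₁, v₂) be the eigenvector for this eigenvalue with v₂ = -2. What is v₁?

T − 5I = [[20, 10], [-60, -30]].
Solving (T − 5I)v = 0 gives the eigenspace spanned by (1, -2).
With v₂ = -2, v = (1, -2), so v₁ = 1.

1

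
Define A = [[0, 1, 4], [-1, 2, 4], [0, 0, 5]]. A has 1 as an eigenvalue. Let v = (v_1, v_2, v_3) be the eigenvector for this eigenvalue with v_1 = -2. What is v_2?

A − 1I = [[-1, 1, 4], [-1, 1, 4], [0, 0, 4]].
Solving (A − 1I)v = 0 gives the eigenspace spanned by (-2, -2, 0).
With v_1 = -2, v = (-2, -2, 0), so v_2 = -2.

-2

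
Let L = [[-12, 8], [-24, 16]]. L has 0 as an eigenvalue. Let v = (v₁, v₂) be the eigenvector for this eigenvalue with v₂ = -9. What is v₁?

L = [[-12, 8], [-24, 16]].
Solving (L)v = 0 gives the eigenspace spanned by (-6, -9).
With v₂ = -9, v = (-6, -9), so v₁ = -6.

-6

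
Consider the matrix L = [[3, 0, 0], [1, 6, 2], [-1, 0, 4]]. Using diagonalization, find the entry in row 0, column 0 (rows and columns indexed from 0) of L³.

Characteristic polynomial: s^3 - 13s^2 + 54s - 72 = (s - 6)(s - 4)(s - 3), so the eigenvalues are 3, 4, 6.
s=3: eigenvector (1, -1, 1).
s=6: eigenvector (0, 1, 0).
s=4: eigenvector (0, -1, 1).
P = [[1, 0, 0], [-1, 1, -1], [1, 0, 1]], D = diag(3, 6, 4), P⁻¹ = [[1, 0, 0], [0, 1, 1], [-1, 0, 1]].
L³ = P·diag(27, 216, 64)·P⁻¹ = [[27, 0, 0], [37, 216, 152], [-37, 0, 64]].
The requested entry is 27.

27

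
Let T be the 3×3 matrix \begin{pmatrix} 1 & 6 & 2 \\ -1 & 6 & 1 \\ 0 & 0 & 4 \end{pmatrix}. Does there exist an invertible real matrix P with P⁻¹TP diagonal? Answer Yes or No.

No

Characteristic polynomial: p(μ) = μ^3 - 11μ^2 + 40μ - 48 = (μ - 4)^2(μ - 3).
μ = 4 has algebraic multiplicity 2; rank(T − 4I) = 2, so geometric multiplicity = 1.
Geometric multiplicity < algebraic multiplicity, so T is not diagonalizable.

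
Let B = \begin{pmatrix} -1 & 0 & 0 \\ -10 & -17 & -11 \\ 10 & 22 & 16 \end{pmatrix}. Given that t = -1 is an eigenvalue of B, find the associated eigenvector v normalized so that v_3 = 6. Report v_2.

-6

B + 1I = [[0, 0, 0], [-10, -16, -11], [10, 22, 17]].
Solving (B + 1I)v = 0 gives the eigenspace spanned by (3, -6, 6).
With v_3 = 6, v = (3, -6, 6), so v_2 = -6.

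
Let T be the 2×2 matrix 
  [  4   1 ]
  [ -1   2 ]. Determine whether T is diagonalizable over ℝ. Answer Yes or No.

Characteristic polynomial: p(λ) = λ^2 - 6λ + 9 = (λ - 3)^2.
λ = 3 has algebraic multiplicity 2; rank(T − 3I) = 1, so geometric multiplicity = 1.
Geometric multiplicity < algebraic multiplicity, so T is not diagonalizable.

No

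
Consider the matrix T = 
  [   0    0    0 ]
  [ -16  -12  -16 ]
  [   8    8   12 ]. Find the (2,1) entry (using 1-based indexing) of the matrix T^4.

Characteristic polynomial: r^3 - 16r = r(r - 4)(r + 4), so the eigenvalues are -4, 0, 4.
r=0: eigenvector (1, -4, 2).
r=4: eigenvector (0, -1, 1).
r=-4: eigenvector (0, -2, 1).
P = [[1, 0, 0], [-4, -1, -2], [2, 1, 1]], D = diag(0, 4, -4), P⁻¹ = [[1, 0, 0], [0, 1, 2], [-2, -1, -1]].
T⁴ = P·diag(0, 256, 256)·P⁻¹ = [[0, 0, 0], [1024, 256, 0], [-512, 0, 256]].
The requested entry is 1024.

1024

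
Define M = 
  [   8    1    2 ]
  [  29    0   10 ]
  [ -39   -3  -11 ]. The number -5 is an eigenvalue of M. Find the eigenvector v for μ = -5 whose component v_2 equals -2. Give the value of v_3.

M + 5I = [[13, 1, 2], [29, 5, 10], [-39, -3, -6]].
Solving (M + 5I)v = 0 gives the eigenspace spanned by (0, -2, 1).
With v_2 = -2, v = (0, -2, 1), so v_3 = 1.

1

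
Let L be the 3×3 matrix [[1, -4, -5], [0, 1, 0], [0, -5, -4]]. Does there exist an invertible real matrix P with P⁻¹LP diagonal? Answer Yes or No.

Characteristic polynomial: p(μ) = μ^3 + 2μ^2 - 7μ + 4 = (μ - 1)^2(μ + 4).
μ = 1 has algebraic multiplicity 2; rank(L − 1I) = 2, so geometric multiplicity = 1.
Geometric multiplicity < algebraic multiplicity, so L is not diagonalizable.

No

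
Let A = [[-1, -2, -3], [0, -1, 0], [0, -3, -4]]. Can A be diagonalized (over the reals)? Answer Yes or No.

Characteristic polynomial: p(r) = r^3 + 6r^2 + 9r + 4 = (r + 1)^2(r + 4).
r = -1 has algebraic multiplicity 2; rank(A + 1I) = 2, so geometric multiplicity = 1.
Geometric multiplicity < algebraic multiplicity, so A is not diagonalizable.

No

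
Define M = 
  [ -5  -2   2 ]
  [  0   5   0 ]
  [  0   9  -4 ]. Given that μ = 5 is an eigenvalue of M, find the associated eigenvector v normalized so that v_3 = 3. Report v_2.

3

M − 5I = [[-10, -2, 2], [0, 0, 0], [0, 9, -9]].
Solving (M − 5I)v = 0 gives the eigenspace spanned by (0, 3, 3).
With v_3 = 3, v = (0, 3, 3), so v_2 = 3.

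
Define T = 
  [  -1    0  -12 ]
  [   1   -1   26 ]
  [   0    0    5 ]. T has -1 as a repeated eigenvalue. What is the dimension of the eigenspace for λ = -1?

1

T + 1I = [[0, 0, -12], [1, 0, 26], [0, 0, 6]].
This matrix has rank 2, so its null space has dimension 3 − 2 = 1.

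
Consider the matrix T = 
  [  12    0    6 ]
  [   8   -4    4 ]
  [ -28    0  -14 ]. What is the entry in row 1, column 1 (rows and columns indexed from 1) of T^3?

48

Characteristic polynomial: λ^3 + 6λ^2 + 8λ = λ(λ + 2)(λ + 4), so the eigenvalues are -4, -2, 0.
λ=-2: eigenvector (-3, 2, 7).
λ=-4: eigenvector (0, 1, 0).
λ=0: eigenvector (1, 0, -2).
P = [[-3, 0, 1], [2, 1, 0], [7, 0, -2]], D = diag(-2, -4, 0), P⁻¹ = [[2, 0, 1], [-4, 1, -2], [7, 0, 3]].
T³ = P·diag(-8, -64, 0)·P⁻¹ = [[48, 0, 24], [224, -64, 112], [-112, 0, -56]].
The requested entry is 48.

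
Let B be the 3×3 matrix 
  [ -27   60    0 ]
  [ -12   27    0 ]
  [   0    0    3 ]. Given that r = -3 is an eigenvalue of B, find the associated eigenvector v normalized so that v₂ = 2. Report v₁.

5

B + 3I = [[-24, 60, 0], [-12, 30, 0], [0, 0, 6]].
Solving (B + 3I)v = 0 gives the eigenspace spanned by (5, 2, 0).
With v₂ = 2, v = (5, 2, 0), so v₁ = 5.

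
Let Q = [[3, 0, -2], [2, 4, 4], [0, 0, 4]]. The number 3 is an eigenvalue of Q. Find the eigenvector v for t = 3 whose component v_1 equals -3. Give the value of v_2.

6

Q − 3I = [[0, 0, -2], [2, 1, 4], [0, 0, 1]].
Solving (Q − 3I)v = 0 gives the eigenspace spanned by (-3, 6, 0).
With v_1 = -3, v = (-3, 6, 0), so v_2 = 6.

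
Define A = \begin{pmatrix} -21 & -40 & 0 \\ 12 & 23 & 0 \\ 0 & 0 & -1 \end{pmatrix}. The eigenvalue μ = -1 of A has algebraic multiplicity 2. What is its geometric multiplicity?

A + 1I = [[-20, -40, 0], [12, 24, 0], [0, 0, 0]].
This matrix has rank 1, so its null space has dimension 3 − 1 = 2.

2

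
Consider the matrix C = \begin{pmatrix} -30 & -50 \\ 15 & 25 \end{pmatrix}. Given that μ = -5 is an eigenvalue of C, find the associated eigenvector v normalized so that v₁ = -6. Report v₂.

3

C + 5I = [[-25, -50], [15, 30]].
Solving (C + 5I)v = 0 gives the eigenspace spanned by (-6, 3).
With v₁ = -6, v = (-6, 3), so v₂ = 3.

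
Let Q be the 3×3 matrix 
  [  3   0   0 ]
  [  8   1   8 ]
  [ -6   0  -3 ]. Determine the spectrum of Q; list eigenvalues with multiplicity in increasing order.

Characteristic polynomial: p(λ) = λ^3 - λ^2 - 9λ + 9 = (λ - 3)(λ - 1)(λ + 3).
Roots (with multiplicity): -3, 1, 3.

-3, 1, 3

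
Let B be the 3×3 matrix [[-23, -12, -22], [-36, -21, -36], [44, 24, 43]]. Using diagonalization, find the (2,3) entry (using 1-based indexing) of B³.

Characteristic polynomial: λ^3 + λ^2 - 9λ - 9 = (λ - 3)(λ + 1)(λ + 3), so the eigenvalues are -3, -1, 3.
λ=-3: eigenvector (-1, -2, 2).
λ=-1: eigenvector (-1, 0, 1).
λ=3: eigenvector (-2, -3, 4).
P = [[-1, -1, -2], [-2, 0, -3], [2, 1, 4]], D = diag(-3, -1, 3), P⁻¹ = [[-3, -2, -3], [-2, 0, -1], [2, 1, 2]].
B³ = P·diag(-27, -1, 27)·P⁻¹ = [[-191, -108, -190], [-324, -189, -324], [380, 216, 379]].
The requested entry is -324.

-324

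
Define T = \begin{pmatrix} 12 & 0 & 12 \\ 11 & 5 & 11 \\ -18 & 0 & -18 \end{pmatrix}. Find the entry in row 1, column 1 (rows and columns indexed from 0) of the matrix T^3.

Characteristic polynomial: s^3 + s^2 - 30s = s(s - 5)(s + 6), so the eigenvalues are -6, 0, 5.
s=0: eigenvector (1, 0, -1).
s=5: eigenvector (0, 1, 0).
s=-6: eigenvector (2, 1, -3).
P = [[1, 0, 2], [0, 1, 1], [-1, 0, -3]], D = diag(0, 5, -6), P⁻¹ = [[3, 0, 2], [1, 1, 1], [-1, 0, -1]].
T³ = P·diag(0, 125, -216)·P⁻¹ = [[432, 0, 432], [341, 125, 341], [-648, 0, -648]].
The requested entry is 125.

125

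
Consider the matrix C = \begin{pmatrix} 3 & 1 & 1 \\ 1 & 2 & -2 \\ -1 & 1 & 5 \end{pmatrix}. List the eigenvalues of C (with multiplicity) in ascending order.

3, 3, 4

Characteristic polynomial: p(r) = r^3 - 10r^2 + 33r - 36 = (r - 4)(r - 3)^2.
Roots (with multiplicity): 3, 3, 4.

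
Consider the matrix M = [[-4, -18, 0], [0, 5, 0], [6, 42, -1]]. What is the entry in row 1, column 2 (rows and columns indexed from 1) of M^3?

Characteristic polynomial: r^3 - 21r - 20 = (r - 5)(r + 1)(r + 4), so the eigenvalues are -4, -1, 5.
r=-4: eigenvector (1, 0, -2).
r=5: eigenvector (-2, 1, 5).
r=-1: eigenvector (0, 0, 1).
P = [[1, -2, 0], [0, 1, 0], [-2, 5, 1]], D = diag(-4, 5, -1), P⁻¹ = [[1, 2, 0], [0, 1, 0], [2, -1, 1]].
M³ = P·diag(-64, 125, -1)·P⁻¹ = [[-64, -378, 0], [0, 125, 0], [126, 882, -1]].
The requested entry is -378.

-378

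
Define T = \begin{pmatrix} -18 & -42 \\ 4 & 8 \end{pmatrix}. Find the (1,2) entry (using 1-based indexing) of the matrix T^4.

Characteristic polynomial: s^2 + 10s + 24 = (s + 4)(s + 6), so the eigenvalues are -6, -4.
s=-4: eigenvector (3, -1).
s=-6: eigenvector (7, -2).
P = [[3, 7], [-1, -2]], D = diag(-4, -6), P⁻¹ = [[-2, -7], [1, 3]].
T⁴ = P·diag(256, 1296)·P⁻¹ = [[7536, 21840], [-2080, -5984]].
The requested entry is 21840.

21840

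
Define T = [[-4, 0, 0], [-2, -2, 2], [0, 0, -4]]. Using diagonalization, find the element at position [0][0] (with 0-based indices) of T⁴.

256

Characteristic polynomial: λ^3 + 10λ^2 + 32λ + 32 = (λ + 2)(λ + 4)^2, so the eigenvalues are -4, -4, -2.
λ=-4: eigenvector (1, 1, 0).
λ=-4: eigenvector (0, -1, 1).
λ=-2: eigenvector (0, 1, 0).
P = [[1, 0, 0], [1, -1, 1], [0, 1, 0]], D = diag(-4, -4, -2), P⁻¹ = [[1, 0, 0], [0, 0, 1], [-1, 1, 1]].
T⁴ = P·diag(256, 256, 16)·P⁻¹ = [[256, 0, 0], [240, 16, -240], [0, 0, 256]].
The requested entry is 256.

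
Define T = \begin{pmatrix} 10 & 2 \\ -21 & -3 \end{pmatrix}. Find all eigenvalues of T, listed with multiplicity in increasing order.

Characteristic polynomial: p(r) = r^2 - 7r + 12 = (r - 4)(r - 3).
Roots (with multiplicity): 3, 4.

3, 4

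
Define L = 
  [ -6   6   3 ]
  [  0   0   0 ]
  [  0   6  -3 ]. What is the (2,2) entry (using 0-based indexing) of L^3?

-27

Characteristic polynomial: λ^3 + 9λ^2 + 18λ = λ(λ + 3)(λ + 6), so the eigenvalues are -6, -3, 0.
λ=0: eigenvector (2, 1, 2).
λ=-6: eigenvector (1, 0, 0).
λ=-3: eigenvector (1, 0, 1).
P = [[2, 1, 1], [1, 0, 0], [2, 0, 1]], D = diag(0, -6, -3), P⁻¹ = [[0, 1, 0], [1, 0, -1], [0, -2, 1]].
L³ = P·diag(0, -216, -27)·P⁻¹ = [[-216, 54, 189], [0, 0, 0], [0, 54, -27]].
The requested entry is -27.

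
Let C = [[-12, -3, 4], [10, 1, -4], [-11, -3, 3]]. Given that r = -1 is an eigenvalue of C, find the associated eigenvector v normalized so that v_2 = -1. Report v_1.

C + 1I = [[-11, -3, 4], [10, 2, -4], [-11, -3, 4]].
Solving (C + 1I)v = 0 gives the eigenspace spanned by (1, -1, 2).
With v_2 = -1, v = (1, -1, 2), so v_1 = 1.

1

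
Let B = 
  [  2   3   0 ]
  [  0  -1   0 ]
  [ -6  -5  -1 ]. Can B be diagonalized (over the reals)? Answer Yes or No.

Characteristic polynomial: p(r) = r^3 - 3r - 2 = (r - 2)(r + 1)^2.
r = -1 has algebraic multiplicity 2; rank(B + 1I) = 2, so geometric multiplicity = 1.
Geometric multiplicity < algebraic multiplicity, so B is not diagonalizable.

No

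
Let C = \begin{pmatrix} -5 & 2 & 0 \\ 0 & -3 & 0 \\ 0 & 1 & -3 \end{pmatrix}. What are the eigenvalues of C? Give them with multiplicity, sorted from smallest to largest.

Characteristic polynomial: p(s) = s^3 + 11s^2 + 39s + 45 = (s + 3)^2(s + 5).
Roots (with multiplicity): -5, -3, -3.

-5, -3, -3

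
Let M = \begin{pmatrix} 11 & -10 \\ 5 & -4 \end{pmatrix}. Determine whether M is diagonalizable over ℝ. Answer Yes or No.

Yes

Characteristic polynomial: p(r) = r^2 - 7r + 6 = (r - 6)(r - 1).
All 2 eigenvalues are distinct, so M is diagonalizable.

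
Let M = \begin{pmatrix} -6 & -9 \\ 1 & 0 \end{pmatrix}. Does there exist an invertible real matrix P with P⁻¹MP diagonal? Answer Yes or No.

No

Characteristic polynomial: p(s) = s^2 + 6s + 9 = (s + 3)^2.
s = -3 has algebraic multiplicity 2; rank(M + 3I) = 1, so geometric multiplicity = 1.
Geometric multiplicity < algebraic multiplicity, so M is not diagonalizable.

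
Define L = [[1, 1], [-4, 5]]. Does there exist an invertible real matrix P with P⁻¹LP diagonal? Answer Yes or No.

No

Characteristic polynomial: p(λ) = λ^2 - 6λ + 9 = (λ - 3)^2.
λ = 3 has algebraic multiplicity 2; rank(L − 3I) = 1, so geometric multiplicity = 1.
Geometric multiplicity < algebraic multiplicity, so L is not diagonalizable.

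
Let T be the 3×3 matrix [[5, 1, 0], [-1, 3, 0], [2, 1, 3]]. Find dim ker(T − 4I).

T − 4I = [[1, 1, 0], [-1, -1, 0], [2, 1, -1]].
This matrix has rank 2, so its null space has dimension 3 − 2 = 1.

1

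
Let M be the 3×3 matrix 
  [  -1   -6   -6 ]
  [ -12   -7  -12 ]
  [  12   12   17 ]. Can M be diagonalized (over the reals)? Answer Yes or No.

Characteristic polynomial: p(t) = t^3 - 9t^2 + 15t + 25 = (t - 5)^2(t + 1).
t = 5 has algebraic multiplicity 2; rank(M − 5I) = 1, so geometric multiplicity = 2.
Every eigenvalue has geometric = algebraic multiplicity, so M is diagonalizable.

Yes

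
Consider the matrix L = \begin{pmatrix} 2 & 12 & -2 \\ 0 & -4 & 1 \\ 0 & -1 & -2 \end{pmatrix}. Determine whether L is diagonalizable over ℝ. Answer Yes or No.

No

Characteristic polynomial: p(s) = s^3 + 4s^2 - 3s - 18 = (s - 2)(s + 3)^2.
s = -3 has algebraic multiplicity 2; rank(L + 3I) = 2, so geometric multiplicity = 1.
Geometric multiplicity < algebraic multiplicity, so L is not diagonalizable.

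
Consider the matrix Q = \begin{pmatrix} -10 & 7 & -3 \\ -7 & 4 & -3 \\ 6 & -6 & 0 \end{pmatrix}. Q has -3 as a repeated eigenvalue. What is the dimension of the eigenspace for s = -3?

1

Q + 3I = [[-7, 7, -3], [-7, 7, -3], [6, -6, 3]].
This matrix has rank 2, so its null space has dimension 3 − 2 = 1.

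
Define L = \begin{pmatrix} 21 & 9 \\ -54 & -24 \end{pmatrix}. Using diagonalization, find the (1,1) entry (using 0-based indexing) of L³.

-702

Characteristic polynomial: t^2 + 3t - 18 = (t - 3)(t + 6), so the eigenvalues are -6, 3.
t=-6: eigenvector (1, -3).
t=3: eigenvector (1, -2).
P = [[1, 1], [-3, -2]], D = diag(-6, 3), P⁻¹ = [[-2, -1], [3, 1]].
L³ = P·diag(-216, 27)·P⁻¹ = [[513, 243], [-1458, -702]].
The requested entry is -702.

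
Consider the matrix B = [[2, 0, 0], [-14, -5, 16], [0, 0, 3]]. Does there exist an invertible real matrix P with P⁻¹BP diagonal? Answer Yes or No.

Yes

Characteristic polynomial: p(λ) = λ^3 - 19λ + 30 = (λ - 3)(λ - 2)(λ + 5).
All 3 eigenvalues are distinct, so B is diagonalizable.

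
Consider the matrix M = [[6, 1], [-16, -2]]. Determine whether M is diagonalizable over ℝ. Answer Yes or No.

No

Characteristic polynomial: p(s) = s^2 - 4s + 4 = (s - 2)^2.
s = 2 has algebraic multiplicity 2; rank(M − 2I) = 1, so geometric multiplicity = 1.
Geometric multiplicity < algebraic multiplicity, so M is not diagonalizable.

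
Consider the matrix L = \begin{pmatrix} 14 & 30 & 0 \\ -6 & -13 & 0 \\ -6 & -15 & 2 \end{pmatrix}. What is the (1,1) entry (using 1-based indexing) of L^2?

16

Characteristic polynomial: μ^3 - 3μ^2 + 4 = (μ - 2)^2(μ + 1), so the eigenvalues are -1, 2, 2.
μ=2: eigenvector (5, -2, -2).
μ=-1: eigenvector (-2, 1, 1).
μ=2: eigenvector (10, -4, -3).
P = [[5, -2, 10], [-2, 1, -4], [-2, 1, -3]], D = diag(2, -1, 2), P⁻¹ = [[1, 4, -2], [2, 5, 0], [0, -1, 1]].
L² = P·diag(4, 1, 4)·P⁻¹ = [[16, 30, 0], [-6, -11, 0], [-6, -15, 4]].
The requested entry is 16.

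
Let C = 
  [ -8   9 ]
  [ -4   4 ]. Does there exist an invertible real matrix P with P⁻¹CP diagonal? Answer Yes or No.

Characteristic polynomial: p(r) = r^2 + 4r + 4 = (r + 2)^2.
r = -2 has algebraic multiplicity 2; rank(C + 2I) = 1, so geometric multiplicity = 1.
Geometric multiplicity < algebraic multiplicity, so C is not diagonalizable.

No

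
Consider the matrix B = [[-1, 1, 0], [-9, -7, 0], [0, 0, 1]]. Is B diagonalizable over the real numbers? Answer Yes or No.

Characteristic polynomial: p(r) = r^3 + 7r^2 + 8r - 16 = (r - 1)(r + 4)^2.
r = -4 has algebraic multiplicity 2; rank(B + 4I) = 2, so geometric multiplicity = 1.
Geometric multiplicity < algebraic multiplicity, so B is not diagonalizable.

No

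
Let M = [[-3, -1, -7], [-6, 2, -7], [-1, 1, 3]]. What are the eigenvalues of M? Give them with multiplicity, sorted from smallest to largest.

Characteristic polynomial: p(t) = t^3 - 2t^2 - 15t + 36 = (t - 3)^2(t + 4).
Roots (with multiplicity): -4, 3, 3.

-4, 3, 3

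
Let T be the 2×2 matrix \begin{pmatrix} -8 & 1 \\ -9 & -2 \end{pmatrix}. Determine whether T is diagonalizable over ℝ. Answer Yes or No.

Characteristic polynomial: p(λ) = λ^2 + 10λ + 25 = (λ + 5)^2.
λ = -5 has algebraic multiplicity 2; rank(T + 5I) = 1, so geometric multiplicity = 1.
Geometric multiplicity < algebraic multiplicity, so T is not diagonalizable.

No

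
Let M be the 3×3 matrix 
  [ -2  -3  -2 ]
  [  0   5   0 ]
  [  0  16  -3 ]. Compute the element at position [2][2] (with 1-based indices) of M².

25

Characteristic polynomial: μ^3 - 19μ - 30 = (μ - 5)(μ + 2)(μ + 3), so the eigenvalues are -3, -2, 5.
μ=-2: eigenvector (1, 0, 0).
μ=5: eigenvector (-1, 1, 2).
μ=-3: eigenvector (2, 0, 1).
P = [[1, -1, 2], [0, 1, 0], [0, 2, 1]], D = diag(-2, 5, -3), P⁻¹ = [[1, 5, -2], [0, 1, 0], [0, -2, 1]].
M² = P·diag(4, 25, 9)·P⁻¹ = [[4, -41, 10], [0, 25, 0], [0, 32, 9]].
The requested entry is 25.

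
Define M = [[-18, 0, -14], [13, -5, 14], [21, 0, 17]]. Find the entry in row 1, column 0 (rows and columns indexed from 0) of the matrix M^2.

Characteristic polynomial: r^3 + 6r^2 - 7r - 60 = (r - 3)(r + 4)(r + 5), so the eigenvalues are -5, -4, 3.
r=3: eigenvector (-2, 2, 3).
r=-5: eigenvector (0, 1, 0).
r=-4: eigenvector (-1, 1, 1).
P = [[-2, 0, -1], [2, 1, 1], [3, 0, 1]], D = diag(3, -5, -4), P⁻¹ = [[1, 0, 1], [1, 1, 0], [-3, 0, -2]].
M² = P·diag(9, 25, 16)·P⁻¹ = [[30, 0, 14], [-5, 25, -14], [-21, 0, -5]].
The requested entry is -5.

-5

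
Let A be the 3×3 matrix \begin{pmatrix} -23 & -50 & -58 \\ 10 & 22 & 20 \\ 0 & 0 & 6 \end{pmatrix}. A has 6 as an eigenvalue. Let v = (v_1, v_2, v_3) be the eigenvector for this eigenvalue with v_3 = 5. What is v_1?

A − 6I = [[-29, -50, -58], [10, 16, 20], [0, 0, 0]].
Solving (A − 6I)v = 0 gives the eigenspace spanned by (-10, 0, 5).
With v_3 = 5, v = (-10, 0, 5), so v_1 = -10.

-10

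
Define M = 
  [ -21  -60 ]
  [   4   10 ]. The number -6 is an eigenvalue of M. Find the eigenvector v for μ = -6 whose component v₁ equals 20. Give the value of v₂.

M + 6I = [[-15, -60], [4, 16]].
Solving (M + 6I)v = 0 gives the eigenspace spanned by (20, -5).
With v₁ = 20, v = (20, -5), so v₂ = -5.

-5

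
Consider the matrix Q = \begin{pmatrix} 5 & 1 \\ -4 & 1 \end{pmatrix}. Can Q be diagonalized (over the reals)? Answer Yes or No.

Characteristic polynomial: p(t) = t^2 - 6t + 9 = (t - 3)^2.
t = 3 has algebraic multiplicity 2; rank(Q − 3I) = 1, so geometric multiplicity = 1.
Geometric multiplicity < algebraic multiplicity, so Q is not diagonalizable.

No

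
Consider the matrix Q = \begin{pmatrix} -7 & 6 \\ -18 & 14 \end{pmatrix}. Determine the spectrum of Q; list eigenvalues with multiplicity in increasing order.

Characteristic polynomial: p(t) = t^2 - 7t + 10 = (t - 5)(t - 2).
Roots (with multiplicity): 2, 5.

2, 5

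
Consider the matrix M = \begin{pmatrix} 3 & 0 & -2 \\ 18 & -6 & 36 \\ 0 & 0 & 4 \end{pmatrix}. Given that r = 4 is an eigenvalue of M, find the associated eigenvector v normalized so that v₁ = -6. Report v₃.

M − 4I = [[-1, 0, -2], [18, -10, 36], [0, 0, 0]].
Solving (M − 4I)v = 0 gives the eigenspace spanned by (-6, 0, 3).
With v₁ = -6, v = (-6, 0, 3), so v₃ = 3.

3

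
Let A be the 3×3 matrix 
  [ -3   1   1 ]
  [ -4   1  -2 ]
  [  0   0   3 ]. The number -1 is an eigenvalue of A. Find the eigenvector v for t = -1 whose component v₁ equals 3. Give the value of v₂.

A + 1I = [[-2, 1, 1], [-4, 2, -2], [0, 0, 4]].
Solving (A + 1I)v = 0 gives the eigenspace spanned by (3, 6, 0).
With v₁ = 3, v = (3, 6, 0), so v₂ = 6.

6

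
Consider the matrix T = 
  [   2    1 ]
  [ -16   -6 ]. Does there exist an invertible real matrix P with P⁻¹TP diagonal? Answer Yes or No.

Characteristic polynomial: p(s) = s^2 + 4s + 4 = (s + 2)^2.
s = -2 has algebraic multiplicity 2; rank(T + 2I) = 1, so geometric multiplicity = 1.
Geometric multiplicity < algebraic multiplicity, so T is not diagonalizable.

No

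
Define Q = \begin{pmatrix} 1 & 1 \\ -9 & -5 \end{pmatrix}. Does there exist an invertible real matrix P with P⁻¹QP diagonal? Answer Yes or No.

Characteristic polynomial: p(s) = s^2 + 4s + 4 = (s + 2)^2.
s = -2 has algebraic multiplicity 2; rank(Q + 2I) = 1, so geometric multiplicity = 1.
Geometric multiplicity < algebraic multiplicity, so Q is not diagonalizable.

No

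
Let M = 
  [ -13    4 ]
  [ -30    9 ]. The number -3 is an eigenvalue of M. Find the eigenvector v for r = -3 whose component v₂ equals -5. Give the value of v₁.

M + 3I = [[-10, 4], [-30, 12]].
Solving (M + 3I)v = 0 gives the eigenspace spanned by (-2, -5).
With v₂ = -5, v = (-2, -5), so v₁ = -2.

-2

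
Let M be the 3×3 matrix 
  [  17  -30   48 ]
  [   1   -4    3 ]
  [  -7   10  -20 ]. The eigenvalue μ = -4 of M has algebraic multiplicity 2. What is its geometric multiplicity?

1

M + 4I = [[21, -30, 48], [1, 0, 3], [-7, 10, -16]].
This matrix has rank 2, so its null space has dimension 3 − 2 = 1.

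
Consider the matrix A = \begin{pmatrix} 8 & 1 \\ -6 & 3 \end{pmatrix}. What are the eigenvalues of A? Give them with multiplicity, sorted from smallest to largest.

5, 6

Characteristic polynomial: p(t) = t^2 - 11t + 30 = (t - 6)(t - 5).
Roots (with multiplicity): 5, 6.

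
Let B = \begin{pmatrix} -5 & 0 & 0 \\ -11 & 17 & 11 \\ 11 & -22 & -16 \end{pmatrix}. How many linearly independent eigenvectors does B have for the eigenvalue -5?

2

B + 5I = [[0, 0, 0], [-11, 22, 11], [11, -22, -11]].
This matrix has rank 1, so its null space has dimension 3 − 1 = 2.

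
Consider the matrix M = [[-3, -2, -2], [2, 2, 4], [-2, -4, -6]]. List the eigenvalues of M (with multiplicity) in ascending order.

-3, -2, -2

Characteristic polynomial: p(r) = r^3 + 7r^2 + 16r + 12 = (r + 2)^2(r + 3).
Roots (with multiplicity): -3, -2, -2.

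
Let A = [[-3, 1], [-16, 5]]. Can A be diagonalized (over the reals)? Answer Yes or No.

No

Characteristic polynomial: p(μ) = μ^2 - 2μ + 1 = (μ - 1)^2.
μ = 1 has algebraic multiplicity 2; rank(A − 1I) = 1, so geometric multiplicity = 1.
Geometric multiplicity < algebraic multiplicity, so A is not diagonalizable.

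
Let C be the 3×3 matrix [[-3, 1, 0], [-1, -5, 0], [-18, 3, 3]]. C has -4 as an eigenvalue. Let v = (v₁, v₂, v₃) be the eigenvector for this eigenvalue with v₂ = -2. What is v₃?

6

C + 4I = [[1, 1, 0], [-1, -1, 0], [-18, 3, 7]].
Solving (C + 4I)v = 0 gives the eigenspace spanned by (2, -2, 6).
With v₂ = -2, v = (2, -2, 6), so v₃ = 6.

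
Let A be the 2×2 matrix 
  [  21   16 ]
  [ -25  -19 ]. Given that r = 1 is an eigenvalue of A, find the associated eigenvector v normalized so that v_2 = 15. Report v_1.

-12

A − 1I = [[20, 16], [-25, -20]].
Solving (A − 1I)v = 0 gives the eigenspace spanned by (-12, 15).
With v_2 = 15, v = (-12, 15), so v_1 = -12.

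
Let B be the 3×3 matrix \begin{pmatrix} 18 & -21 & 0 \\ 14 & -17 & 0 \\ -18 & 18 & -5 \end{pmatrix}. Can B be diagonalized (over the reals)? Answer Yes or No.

Characteristic polynomial: p(r) = r^3 + 4r^2 - 17r - 60 = (r - 4)(r + 3)(r + 5).
All 3 eigenvalues are distinct, so B is diagonalizable.

Yes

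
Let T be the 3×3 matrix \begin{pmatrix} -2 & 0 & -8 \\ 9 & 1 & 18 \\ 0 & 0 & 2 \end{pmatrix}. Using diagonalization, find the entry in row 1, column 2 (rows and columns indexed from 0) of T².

Characteristic polynomial: s^3 - s^2 - 4s + 4 = (s - 2)(s - 1)(s + 2), so the eigenvalues are -2, 1, 2.
s=-2: eigenvector (1, -3, 0).
s=1: eigenvector (0, 1, 0).
s=2: eigenvector (-2, 0, 1).
P = [[1, 0, -2], [-3, 1, 0], [0, 0, 1]], D = diag(-2, 1, 2), P⁻¹ = [[1, 0, 2], [3, 1, 6], [0, 0, 1]].
T² = P·diag(4, 1, 4)·P⁻¹ = [[4, 0, 0], [-9, 1, -18], [0, 0, 4]].
The requested entry is -18.

-18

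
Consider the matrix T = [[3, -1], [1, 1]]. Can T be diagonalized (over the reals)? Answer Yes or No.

Characteristic polynomial: p(μ) = μ^2 - 4μ + 4 = (μ - 2)^2.
μ = 2 has algebraic multiplicity 2; rank(T − 2I) = 1, so geometric multiplicity = 1.
Geometric multiplicity < algebraic multiplicity, so T is not diagonalizable.

No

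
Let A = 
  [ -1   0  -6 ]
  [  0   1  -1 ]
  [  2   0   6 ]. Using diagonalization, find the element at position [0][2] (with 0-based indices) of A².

Characteristic polynomial: μ^3 - 6μ^2 + 11μ - 6 = (μ - 3)(μ - 2)(μ - 1), so the eigenvalues are 1, 2, 3.
μ=3: eigenvector (-3, -1, 2).
μ=2: eigenvector (-2, -1, 1).
μ=1: eigenvector (0, 1, 0).
P = [[-3, -2, 0], [-1, -1, 1], [2, 1, 0]], D = diag(3, 2, 1), P⁻¹ = [[1, 0, 2], [-2, 0, -3], [-1, 1, -1]].
A² = P·diag(9, 4, 1)·P⁻¹ = [[-11, 0, -30], [-2, 1, -7], [10, 0, 24]].
The requested entry is -30.

-30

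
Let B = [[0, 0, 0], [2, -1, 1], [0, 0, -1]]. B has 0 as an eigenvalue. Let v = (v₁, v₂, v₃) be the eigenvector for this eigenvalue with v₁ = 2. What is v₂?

4

B = [[0, 0, 0], [2, -1, 1], [0, 0, -1]].
Solving (B)v = 0 gives the eigenspace spanned by (2, 4, 0).
With v₁ = 2, v = (2, 4, 0), so v₂ = 4.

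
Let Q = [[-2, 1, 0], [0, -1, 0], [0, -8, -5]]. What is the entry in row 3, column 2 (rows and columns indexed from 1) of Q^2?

48

Characteristic polynomial: μ^3 + 8μ^2 + 17μ + 10 = (μ + 1)(μ + 2)(μ + 5), so the eigenvalues are -5, -2, -1.
μ=-2: eigenvector (1, 0, 0).
μ=-1: eigenvector (1, 1, -2).
μ=-5: eigenvector (0, 0, 1).
P = [[1, 1, 0], [0, 1, 0], [0, -2, 1]], D = diag(-2, -1, -5), P⁻¹ = [[1, -1, 0], [0, 1, 0], [0, 2, 1]].
Q² = P·diag(4, 1, 25)·P⁻¹ = [[4, -3, 0], [0, 1, 0], [0, 48, 25]].
The requested entry is 48.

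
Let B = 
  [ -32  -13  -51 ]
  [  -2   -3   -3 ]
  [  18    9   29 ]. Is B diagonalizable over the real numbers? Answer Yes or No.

No

Characteristic polynomial: p(t) = t^3 + 6t^2 - 32 = (t - 2)(t + 4)^2.
t = -4 has algebraic multiplicity 2; rank(B + 4I) = 2, so geometric multiplicity = 1.
Geometric multiplicity < algebraic multiplicity, so B is not diagonalizable.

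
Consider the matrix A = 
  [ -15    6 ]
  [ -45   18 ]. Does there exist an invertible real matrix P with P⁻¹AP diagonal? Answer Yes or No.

Characteristic polynomial: p(r) = r^2 - 3r = r(r - 3).
All 2 eigenvalues are distinct, so A is diagonalizable.

Yes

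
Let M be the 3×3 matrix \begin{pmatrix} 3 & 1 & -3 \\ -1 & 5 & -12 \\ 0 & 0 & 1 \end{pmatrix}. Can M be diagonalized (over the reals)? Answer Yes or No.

No

Characteristic polynomial: p(μ) = μ^3 - 9μ^2 + 24μ - 16 = (μ - 4)^2(μ - 1).
μ = 4 has algebraic multiplicity 2; rank(M − 4I) = 2, so geometric multiplicity = 1.
Geometric multiplicity < algebraic multiplicity, so M is not diagonalizable.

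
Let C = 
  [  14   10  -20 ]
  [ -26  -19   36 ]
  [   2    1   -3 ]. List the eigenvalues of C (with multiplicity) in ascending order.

Characteristic polynomial: p(μ) = μ^3 + 8μ^2 + 13μ + 6 = (μ + 1)^2(μ + 6).
Roots (with multiplicity): -6, -1, -1.

-6, -1, -1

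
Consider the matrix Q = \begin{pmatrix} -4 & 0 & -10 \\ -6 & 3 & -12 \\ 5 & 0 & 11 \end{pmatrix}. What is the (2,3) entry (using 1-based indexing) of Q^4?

-4860

Characteristic polynomial: r^3 - 10r^2 + 27r - 18 = (r - 6)(r - 3)(r - 1), so the eigenvalues are 1, 3, 6.
r=1: eigenvector (-2, 0, 1).
r=3: eigenvector (0, 1, 0).
r=6: eigenvector (-1, -2, 1).
P = [[-2, 0, -1], [0, 1, -2], [1, 0, 1]], D = diag(1, 3, 6), P⁻¹ = [[-1, 0, -1], [2, 1, 4], [1, 0, 2]].
Q⁴ = P·diag(1, 81, 1296)·P⁻¹ = [[-1294, 0, -2590], [-2430, 81, -4860], [1295, 0, 2591]].
The requested entry is -4860.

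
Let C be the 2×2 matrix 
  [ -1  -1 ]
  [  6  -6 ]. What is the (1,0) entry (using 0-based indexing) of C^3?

222

Characteristic polynomial: μ^2 + 7μ + 12 = (μ + 3)(μ + 4), so the eigenvalues are -4, -3.
μ=-4: eigenvector (1, 3).
μ=-3: eigenvector (-1, -2).
P = [[1, -1], [3, -2]], D = diag(-4, -3), P⁻¹ = [[-2, 1], [-3, 1]].
C³ = P·diag(-64, -27)·P⁻¹ = [[47, -37], [222, -138]].
The requested entry is 222.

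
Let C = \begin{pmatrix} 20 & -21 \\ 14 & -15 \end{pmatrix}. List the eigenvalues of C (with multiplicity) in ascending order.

-1, 6

Characteristic polynomial: p(μ) = μ^2 - 5μ - 6 = (μ - 6)(μ + 1).
Roots (with multiplicity): -1, 6.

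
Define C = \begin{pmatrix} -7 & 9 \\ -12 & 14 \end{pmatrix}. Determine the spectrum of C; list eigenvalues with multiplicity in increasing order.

Characteristic polynomial: p(s) = s^2 - 7s + 10 = (s - 5)(s - 2).
Roots (with multiplicity): 2, 5.

2, 5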